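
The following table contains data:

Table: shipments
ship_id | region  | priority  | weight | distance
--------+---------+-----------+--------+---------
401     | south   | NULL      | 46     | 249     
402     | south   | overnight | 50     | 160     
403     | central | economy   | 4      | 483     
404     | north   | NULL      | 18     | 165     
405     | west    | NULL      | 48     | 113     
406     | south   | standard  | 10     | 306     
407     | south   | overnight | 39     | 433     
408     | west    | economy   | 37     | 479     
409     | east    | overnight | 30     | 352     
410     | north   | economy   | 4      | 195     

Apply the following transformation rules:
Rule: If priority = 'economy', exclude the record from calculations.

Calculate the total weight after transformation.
241

Step 1: Identify records where priority = 'economy'
Step 2: The excluded records sum to 45
Step 3: Original total weight = 286
Step 4: Remaining total = 286 - 45 = 241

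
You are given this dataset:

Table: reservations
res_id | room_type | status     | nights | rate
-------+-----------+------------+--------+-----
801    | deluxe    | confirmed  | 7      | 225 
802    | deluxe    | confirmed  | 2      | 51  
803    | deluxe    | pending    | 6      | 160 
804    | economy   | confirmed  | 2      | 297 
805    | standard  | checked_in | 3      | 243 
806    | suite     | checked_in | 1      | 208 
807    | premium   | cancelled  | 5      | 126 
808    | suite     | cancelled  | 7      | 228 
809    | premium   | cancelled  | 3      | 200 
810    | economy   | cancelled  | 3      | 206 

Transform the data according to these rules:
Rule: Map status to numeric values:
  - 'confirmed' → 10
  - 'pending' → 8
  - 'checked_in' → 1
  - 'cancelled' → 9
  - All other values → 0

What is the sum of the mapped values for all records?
76

Step 1: Apply mapping to each record
Step 2: Count by status:
  'confirmed': 3 records × 10 = 30
  'pending': 1 records × 8 = 8
  'checked_in': 2 records × 1 = 2
  'cancelled': 4 records × 9 = 36
Step 3: Sum all mapped values = 76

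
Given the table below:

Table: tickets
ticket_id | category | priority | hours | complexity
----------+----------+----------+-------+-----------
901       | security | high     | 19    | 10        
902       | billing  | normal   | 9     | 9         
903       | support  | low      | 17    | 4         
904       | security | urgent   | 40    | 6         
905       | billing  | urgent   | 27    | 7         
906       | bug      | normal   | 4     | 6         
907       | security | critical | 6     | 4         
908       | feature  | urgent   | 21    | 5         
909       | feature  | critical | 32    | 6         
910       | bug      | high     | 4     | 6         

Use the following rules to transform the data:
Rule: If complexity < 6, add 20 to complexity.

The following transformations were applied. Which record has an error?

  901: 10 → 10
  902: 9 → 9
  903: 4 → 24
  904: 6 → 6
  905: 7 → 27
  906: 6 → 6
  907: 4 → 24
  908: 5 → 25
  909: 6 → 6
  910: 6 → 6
Record 905 has an error. The correct transformed value should be 7, not 27.

Step 1: Check each record against the rule
Step 2: Record 905 has complexity = 7
Step 3: Since 7 >= 6, the bonus should not have been applied
Step 4: Correct value = 7, but claimed value = 27
Conclusion: Record 905 has the error.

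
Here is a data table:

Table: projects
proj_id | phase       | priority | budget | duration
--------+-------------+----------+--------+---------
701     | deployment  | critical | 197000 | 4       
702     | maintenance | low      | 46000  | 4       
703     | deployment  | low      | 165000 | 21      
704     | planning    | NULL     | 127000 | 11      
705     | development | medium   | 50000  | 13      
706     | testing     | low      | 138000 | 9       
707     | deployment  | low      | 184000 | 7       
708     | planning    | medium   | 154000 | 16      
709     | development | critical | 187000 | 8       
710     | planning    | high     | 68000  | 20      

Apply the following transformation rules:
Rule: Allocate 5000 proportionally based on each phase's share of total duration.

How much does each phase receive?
deployment: 1415.93, development: 929.2, maintenance: 176.99, planning: 2079.65, testing: 398.23

Step 1: Calculate total duration = 113
Step 2: Calculate each phase's proportion:
  deployment: 32/113 = 28.32% → 1415.93
  development: 21/113 = 18.58% → 929.2
  maintenance: 4/113 = 3.54% → 176.99
  planning: 47/113 = 41.59% → 2079.65
  testing: 9/113 = 7.96% → 398.23
Step 3: Verify: sum of allocations ≈ 5000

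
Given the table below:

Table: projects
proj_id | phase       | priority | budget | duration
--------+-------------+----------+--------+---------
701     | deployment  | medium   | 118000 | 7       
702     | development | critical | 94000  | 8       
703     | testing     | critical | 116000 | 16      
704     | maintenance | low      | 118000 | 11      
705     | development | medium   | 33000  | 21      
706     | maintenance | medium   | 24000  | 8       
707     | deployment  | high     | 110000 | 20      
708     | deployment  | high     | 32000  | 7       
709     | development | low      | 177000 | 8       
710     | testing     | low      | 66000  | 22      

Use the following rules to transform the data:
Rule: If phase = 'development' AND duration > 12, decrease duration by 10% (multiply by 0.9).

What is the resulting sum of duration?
125.9

Step 1: Find records where phase = 'development' AND duration > 12
Step 2: 1 records match, summing to 21
Step 3: After multiplier: 21 × 0.9 = 18.9
Step 4: Unaffected records sum: 107
Step 5: Final sum = 18.9 + 107 = 125.9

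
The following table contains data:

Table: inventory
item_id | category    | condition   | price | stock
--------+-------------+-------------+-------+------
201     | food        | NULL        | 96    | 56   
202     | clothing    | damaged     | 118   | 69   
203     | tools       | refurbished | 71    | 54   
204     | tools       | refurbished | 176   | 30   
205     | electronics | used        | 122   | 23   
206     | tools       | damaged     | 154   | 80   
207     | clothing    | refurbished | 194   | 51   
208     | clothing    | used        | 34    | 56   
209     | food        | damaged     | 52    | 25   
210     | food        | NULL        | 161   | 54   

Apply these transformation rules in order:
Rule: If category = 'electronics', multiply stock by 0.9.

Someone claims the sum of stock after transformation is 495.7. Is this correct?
Yes, the result is correct.

Step 1: Calculate the correct sum after transformation
Step 2: Apply multiplier 0.9 to records where category = 'electronics'
Step 3: Correct result = 495.7
Step 4: Claimed result = 495.7
Step 5: 495.7 = 495.7 ✓
Conclusion: The claimed result is correct.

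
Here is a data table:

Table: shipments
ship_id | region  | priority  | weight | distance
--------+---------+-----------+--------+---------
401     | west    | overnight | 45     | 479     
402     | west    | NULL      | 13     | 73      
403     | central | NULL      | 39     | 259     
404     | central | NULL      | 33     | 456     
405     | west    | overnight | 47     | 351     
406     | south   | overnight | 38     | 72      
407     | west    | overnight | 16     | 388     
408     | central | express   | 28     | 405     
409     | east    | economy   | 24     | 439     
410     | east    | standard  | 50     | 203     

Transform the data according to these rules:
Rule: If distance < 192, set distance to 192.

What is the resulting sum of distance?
3364

Step 1: 2 records have distance < 192
Step 2: These records originally summed to 145
Step 3: After setting to minimum: 2 × 192 = 384
Step 4: Unaffected records sum: 2980
Step 5: Final sum = 384 + 2980 = 3364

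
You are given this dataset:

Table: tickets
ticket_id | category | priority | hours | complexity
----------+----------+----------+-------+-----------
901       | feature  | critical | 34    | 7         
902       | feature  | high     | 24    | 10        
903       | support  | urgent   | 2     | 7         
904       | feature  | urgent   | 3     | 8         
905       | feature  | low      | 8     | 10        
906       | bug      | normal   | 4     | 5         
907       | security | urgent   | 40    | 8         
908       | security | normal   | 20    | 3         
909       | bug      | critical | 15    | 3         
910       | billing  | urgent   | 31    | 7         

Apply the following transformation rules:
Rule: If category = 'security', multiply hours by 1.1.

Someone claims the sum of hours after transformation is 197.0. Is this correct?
No, the correct result is 187.0.

Step 1: Calculate the correct sum after transformation
Step 2: Apply multiplier 1.1 to records where category = 'security'
Step 3: Correct result = 187.0
Step 4: Claimed result = 197.0
Step 5: 187.0 ≠ 197.0
Conclusion: The claimed result is incorrect. The correct answer is 187.0.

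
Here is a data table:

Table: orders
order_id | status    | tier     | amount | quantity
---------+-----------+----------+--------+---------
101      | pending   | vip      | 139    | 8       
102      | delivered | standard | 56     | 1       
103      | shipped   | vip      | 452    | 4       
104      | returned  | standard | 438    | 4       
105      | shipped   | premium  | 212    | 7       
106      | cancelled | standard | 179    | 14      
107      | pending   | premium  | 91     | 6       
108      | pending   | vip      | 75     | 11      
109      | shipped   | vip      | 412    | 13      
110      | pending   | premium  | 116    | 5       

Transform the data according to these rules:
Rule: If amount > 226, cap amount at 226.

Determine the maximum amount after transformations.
226

Step 1: Original maximum amount = 452
Step 2: Apply cap at 226
Step 3: 3 records had amount > 226 and were capped
Step 4: Maximum after transformation = 226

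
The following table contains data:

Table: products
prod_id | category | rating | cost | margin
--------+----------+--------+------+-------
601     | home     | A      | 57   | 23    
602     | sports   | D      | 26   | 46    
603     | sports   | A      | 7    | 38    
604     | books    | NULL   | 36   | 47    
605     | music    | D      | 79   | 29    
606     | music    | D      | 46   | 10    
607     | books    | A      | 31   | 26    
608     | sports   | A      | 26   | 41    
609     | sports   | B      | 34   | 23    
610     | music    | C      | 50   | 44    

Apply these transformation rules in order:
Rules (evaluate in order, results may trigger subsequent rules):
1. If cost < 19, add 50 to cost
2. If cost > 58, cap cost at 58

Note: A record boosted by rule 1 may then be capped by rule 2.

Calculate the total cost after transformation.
421

Step 1: Apply rule 1 to records with cost < 19
  - 1 records get bonus of 50
  - Of these, 0 records then exceed 58 and get capped
Step 2: Apply rule 2 to records with cost > 58
  - 1 records (original) are capped
Step 3: Calculate final sum = 421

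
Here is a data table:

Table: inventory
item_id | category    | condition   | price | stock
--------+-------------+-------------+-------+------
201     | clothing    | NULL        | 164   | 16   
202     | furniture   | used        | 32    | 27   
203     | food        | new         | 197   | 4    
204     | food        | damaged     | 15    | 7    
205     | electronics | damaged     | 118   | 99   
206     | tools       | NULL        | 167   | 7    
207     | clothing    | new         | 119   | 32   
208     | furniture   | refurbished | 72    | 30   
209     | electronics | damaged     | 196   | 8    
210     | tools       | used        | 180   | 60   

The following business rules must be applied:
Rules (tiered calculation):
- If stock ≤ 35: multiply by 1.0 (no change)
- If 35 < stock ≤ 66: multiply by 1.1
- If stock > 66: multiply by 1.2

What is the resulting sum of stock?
315.8

Step 1: Tier 1 (stock ≤ 35): 8 records, sum = 131 × 1.0 = 131.0
Step 2: Tier 2 (35 < stock ≤ 66): 1 records, sum = 60 × 1.1 = 66.0
Step 3: Tier 3 (stock > 66): 1 records, sum = 99 × 1.2 = 118.8
Step 4: Final sum = 131.0 + 66.0 + 118.8 = 315.8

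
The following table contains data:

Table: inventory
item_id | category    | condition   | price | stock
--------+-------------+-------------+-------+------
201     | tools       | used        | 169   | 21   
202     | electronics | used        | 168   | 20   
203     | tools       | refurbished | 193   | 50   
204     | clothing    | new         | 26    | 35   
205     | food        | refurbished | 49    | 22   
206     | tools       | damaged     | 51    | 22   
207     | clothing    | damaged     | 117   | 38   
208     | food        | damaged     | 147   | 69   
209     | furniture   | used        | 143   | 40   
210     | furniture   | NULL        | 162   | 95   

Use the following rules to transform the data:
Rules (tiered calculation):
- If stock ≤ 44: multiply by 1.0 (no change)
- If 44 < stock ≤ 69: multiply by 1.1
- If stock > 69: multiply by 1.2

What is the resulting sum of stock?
442.9

Step 1: Tier 1 (stock ≤ 44): 7 records, sum = 198 × 1.0 = 198.0
Step 2: Tier 2 (44 < stock ≤ 69): 2 records, sum = 119 × 1.1 = 130.9
Step 3: Tier 3 (stock > 69): 1 records, sum = 95 × 1.2 = 114.0
Step 4: Final sum = 198.0 + 130.9 + 114.0 = 442.9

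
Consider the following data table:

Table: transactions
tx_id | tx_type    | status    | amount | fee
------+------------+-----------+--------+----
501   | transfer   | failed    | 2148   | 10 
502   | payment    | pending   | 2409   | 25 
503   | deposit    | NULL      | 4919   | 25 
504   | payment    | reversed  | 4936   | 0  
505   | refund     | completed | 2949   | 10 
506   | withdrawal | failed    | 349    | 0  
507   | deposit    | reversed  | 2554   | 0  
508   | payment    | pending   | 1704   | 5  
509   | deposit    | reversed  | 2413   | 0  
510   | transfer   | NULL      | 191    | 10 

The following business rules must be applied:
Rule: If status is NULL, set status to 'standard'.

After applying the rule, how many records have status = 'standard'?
2

Step 1: Count records where status IS NULL
Step 2: Found 2 records with NULL status
Step 3: These records will have status set to 'standard'
Step 4: Records already having status = 'standard': 0
Step 5: Answer: 2 + 0 = 2 records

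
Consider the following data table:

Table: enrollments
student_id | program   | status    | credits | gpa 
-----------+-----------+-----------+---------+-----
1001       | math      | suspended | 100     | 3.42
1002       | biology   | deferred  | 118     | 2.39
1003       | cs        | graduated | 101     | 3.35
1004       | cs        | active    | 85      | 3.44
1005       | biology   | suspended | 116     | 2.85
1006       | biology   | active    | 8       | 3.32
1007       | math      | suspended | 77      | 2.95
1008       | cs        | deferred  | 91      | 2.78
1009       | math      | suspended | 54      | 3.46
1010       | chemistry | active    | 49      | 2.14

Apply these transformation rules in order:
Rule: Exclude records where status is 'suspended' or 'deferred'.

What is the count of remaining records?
4

Step 1: Count records to exclude
  - 4 (suspended) + 2 (deferred) = 6 records
Step 2: Total records: 10
Step 3: Remaining = 10 - 6 = 4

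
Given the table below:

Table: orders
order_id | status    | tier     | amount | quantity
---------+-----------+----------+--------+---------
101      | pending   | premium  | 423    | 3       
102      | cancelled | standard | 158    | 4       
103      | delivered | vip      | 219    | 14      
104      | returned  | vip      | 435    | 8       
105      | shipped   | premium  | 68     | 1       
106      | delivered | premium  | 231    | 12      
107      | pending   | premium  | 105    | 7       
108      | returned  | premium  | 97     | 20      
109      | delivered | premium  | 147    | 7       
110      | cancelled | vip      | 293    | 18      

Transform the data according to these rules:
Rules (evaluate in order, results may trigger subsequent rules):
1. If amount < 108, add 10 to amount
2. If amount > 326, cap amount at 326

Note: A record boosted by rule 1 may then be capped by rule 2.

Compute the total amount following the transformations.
2000

Step 1: Apply rule 1 to records with amount < 108
  - 3 records get bonus of 10
  - Of these, 0 records then exceed 326 and get capped
Step 2: Apply rule 2 to records with amount > 326
  - 2 records (original) are capped
Step 3: Calculate final sum = 2000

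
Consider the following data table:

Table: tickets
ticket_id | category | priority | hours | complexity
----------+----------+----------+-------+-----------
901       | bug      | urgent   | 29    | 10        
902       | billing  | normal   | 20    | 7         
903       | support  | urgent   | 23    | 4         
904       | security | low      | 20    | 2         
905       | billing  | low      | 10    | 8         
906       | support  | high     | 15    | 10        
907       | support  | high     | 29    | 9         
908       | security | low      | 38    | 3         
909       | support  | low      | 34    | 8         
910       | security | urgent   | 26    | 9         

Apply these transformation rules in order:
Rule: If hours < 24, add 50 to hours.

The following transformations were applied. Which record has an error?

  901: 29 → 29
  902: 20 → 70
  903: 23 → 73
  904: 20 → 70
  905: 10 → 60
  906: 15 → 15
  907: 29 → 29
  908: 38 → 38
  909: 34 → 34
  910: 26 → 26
Record 906 has an error. The correct transformed value should be 65, not 15.

Step 1: Check each record against the rule
Step 2: Record 906 has hours = 15
Step 3: Since 15 < 24, the bonus should have been applied
Step 4: Correct value = 65, but claimed value = 15
Conclusion: Record 906 has the error.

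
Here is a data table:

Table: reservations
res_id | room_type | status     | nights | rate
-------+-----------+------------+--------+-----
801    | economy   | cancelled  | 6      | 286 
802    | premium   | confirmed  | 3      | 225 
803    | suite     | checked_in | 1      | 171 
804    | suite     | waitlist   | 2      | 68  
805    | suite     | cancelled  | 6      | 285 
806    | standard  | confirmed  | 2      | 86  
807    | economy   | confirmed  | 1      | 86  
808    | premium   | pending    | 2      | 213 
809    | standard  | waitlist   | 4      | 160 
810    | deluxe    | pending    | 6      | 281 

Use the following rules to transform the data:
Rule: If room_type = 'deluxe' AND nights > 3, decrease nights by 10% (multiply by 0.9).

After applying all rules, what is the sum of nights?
32.4

Step 1: Find records where room_type = 'deluxe' AND nights > 3
Step 2: 1 records match, summing to 6
Step 3: After multiplier: 6 × 0.9 = 5.4
Step 4: Unaffected records sum: 27
Step 5: Final sum = 5.4 + 27 = 32.4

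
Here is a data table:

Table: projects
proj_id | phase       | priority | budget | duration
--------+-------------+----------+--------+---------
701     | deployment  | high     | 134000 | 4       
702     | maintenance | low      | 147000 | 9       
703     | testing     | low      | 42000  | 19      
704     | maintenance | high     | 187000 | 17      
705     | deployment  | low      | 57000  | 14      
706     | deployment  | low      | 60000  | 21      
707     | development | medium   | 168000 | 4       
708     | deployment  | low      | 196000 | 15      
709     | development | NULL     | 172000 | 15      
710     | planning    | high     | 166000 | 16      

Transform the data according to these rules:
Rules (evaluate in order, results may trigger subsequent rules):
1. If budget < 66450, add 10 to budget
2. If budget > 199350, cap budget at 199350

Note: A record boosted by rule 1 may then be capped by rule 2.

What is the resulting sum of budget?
1329030

Step 1: Apply rule 1 to records with budget < 66450
  - 3 records get bonus of 10
  - Of these, 0 records then exceed 199350 and get capped
Step 2: Apply rule 2 to records with budget > 199350
  - 0 records (original) are capped
Step 3: Calculate final sum = 1329030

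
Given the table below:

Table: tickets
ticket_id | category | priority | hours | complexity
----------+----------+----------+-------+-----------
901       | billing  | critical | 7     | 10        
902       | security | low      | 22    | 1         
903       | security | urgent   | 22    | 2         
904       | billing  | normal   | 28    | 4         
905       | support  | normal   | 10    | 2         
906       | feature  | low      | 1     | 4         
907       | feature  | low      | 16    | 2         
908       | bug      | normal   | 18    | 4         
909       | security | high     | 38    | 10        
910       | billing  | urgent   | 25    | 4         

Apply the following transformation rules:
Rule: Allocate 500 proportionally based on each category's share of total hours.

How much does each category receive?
billing: 160.43, bug: 48.13, feature: 45.45, security: 219.25, support: 26.74

Step 1: Calculate total hours = 187
Step 2: Calculate each category's proportion:
  billing: 60/187 = 32.09% → 160.43
  bug: 18/187 = 9.63% → 48.13
  feature: 17/187 = 9.09% → 45.45
  security: 82/187 = 43.85% → 219.25
  support: 10/187 = 5.35% → 26.74
Step 3: Verify: sum of allocations ≈ 500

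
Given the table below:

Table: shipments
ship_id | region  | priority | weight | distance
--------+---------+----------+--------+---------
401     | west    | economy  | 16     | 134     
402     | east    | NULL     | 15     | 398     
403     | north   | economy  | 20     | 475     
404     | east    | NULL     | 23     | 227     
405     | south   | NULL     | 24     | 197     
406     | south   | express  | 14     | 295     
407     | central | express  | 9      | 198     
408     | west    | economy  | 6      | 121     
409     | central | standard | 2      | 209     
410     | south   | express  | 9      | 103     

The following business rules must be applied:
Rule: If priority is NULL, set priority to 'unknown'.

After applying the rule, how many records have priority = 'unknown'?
3

Step 1: Count records where priority IS NULL
Step 2: Found 3 records with NULL priority
Step 3: These records will have priority set to 'unknown'
Step 4: Records already having priority = 'unknown': 0
Step 5: Answer: 3 + 0 = 3 records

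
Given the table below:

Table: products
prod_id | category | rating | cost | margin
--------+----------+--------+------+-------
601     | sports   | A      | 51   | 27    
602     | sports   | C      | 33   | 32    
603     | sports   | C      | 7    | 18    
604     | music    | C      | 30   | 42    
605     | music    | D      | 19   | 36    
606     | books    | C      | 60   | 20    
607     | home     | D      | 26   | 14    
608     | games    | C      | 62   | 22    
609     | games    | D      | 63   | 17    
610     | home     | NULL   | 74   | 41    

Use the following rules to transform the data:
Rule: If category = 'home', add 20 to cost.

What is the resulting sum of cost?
465

Step 1: Count records where category = 'home': 2
Step 2: Total bonus added: 2 × 20 = 40
Step 3: Original sum of cost: 425
Step 4: Final sum = 425 + 40 = 465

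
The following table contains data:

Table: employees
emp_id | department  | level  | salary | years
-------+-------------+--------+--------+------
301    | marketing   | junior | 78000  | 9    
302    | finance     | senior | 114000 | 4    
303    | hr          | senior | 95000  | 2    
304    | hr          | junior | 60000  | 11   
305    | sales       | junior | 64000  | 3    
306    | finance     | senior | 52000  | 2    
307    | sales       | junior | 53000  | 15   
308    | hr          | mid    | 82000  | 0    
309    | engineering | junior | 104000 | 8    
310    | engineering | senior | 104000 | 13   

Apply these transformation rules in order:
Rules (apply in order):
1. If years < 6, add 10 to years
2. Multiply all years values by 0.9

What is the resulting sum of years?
105.3

Step 1: Apply Rule 1 - Add 10 to records with years < 6
  - 5 records affected: 11 + (5 × 10) = 61
  - Unaffected records: 56
  - Sum after Rule 1: 117
Step 2: Apply Rule 2 - Multiply all by 0.9
  - 117 × 0.9 = 105.3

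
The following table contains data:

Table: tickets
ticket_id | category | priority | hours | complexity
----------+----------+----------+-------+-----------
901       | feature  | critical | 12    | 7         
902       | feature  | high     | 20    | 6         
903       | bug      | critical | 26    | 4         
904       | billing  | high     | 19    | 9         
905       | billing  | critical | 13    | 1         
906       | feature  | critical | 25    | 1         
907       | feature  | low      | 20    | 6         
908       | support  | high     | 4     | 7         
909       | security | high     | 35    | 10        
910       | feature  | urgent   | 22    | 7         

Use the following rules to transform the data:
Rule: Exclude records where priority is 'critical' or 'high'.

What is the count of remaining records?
2

Step 1: Count records to exclude
  - 4 (critical) + 4 (high) = 8 records
Step 2: Total records: 10
Step 3: Remaining = 10 - 8 = 2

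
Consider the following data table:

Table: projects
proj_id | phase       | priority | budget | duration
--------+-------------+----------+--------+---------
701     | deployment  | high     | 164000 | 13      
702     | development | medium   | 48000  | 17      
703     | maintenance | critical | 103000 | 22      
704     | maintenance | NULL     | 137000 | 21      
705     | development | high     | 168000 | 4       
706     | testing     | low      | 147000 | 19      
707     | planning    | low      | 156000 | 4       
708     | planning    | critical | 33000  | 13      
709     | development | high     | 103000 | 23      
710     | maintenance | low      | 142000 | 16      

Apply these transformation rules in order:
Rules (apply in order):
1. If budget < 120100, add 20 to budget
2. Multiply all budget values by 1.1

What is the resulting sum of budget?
1321188.0

Step 1: Apply Rule 1 - Add 20 to records with budget < 120100
  - 4 records affected: 287000 + (4 × 20) = 287080
  - Unaffected records: 914000
  - Sum after Rule 1: 1201080
Step 2: Apply Rule 2 - Multiply all by 1.1
  - 1201080 × 1.1 = 1321188.0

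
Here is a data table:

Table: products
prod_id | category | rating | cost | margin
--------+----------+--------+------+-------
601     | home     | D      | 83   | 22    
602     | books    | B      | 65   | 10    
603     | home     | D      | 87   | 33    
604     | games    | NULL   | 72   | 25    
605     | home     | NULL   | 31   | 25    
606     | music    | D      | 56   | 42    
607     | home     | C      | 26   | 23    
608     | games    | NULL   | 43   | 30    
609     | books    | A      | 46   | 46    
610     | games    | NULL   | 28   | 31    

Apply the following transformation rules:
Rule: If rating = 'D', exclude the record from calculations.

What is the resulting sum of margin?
190

Step 1: Identify records where rating = 'D'
Step 2: The excluded records sum to 97
Step 3: Original total margin = 287
Step 4: Remaining total = 287 - 97 = 190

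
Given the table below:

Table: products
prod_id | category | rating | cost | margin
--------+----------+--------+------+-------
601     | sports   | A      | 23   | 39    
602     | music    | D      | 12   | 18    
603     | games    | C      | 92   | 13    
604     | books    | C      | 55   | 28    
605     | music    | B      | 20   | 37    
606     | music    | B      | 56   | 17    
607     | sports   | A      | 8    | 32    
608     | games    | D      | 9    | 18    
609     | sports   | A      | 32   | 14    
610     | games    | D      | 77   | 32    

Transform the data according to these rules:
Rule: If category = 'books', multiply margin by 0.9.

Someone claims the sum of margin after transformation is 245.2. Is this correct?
Yes, the result is correct.

Step 1: Calculate the correct sum after transformation
Step 2: Apply multiplier 0.9 to records where category = 'books'
Step 3: Correct result = 245.2
Step 4: Claimed result = 245.2
Step 5: 245.2 = 245.2 ✓
Conclusion: The claimed result is correct.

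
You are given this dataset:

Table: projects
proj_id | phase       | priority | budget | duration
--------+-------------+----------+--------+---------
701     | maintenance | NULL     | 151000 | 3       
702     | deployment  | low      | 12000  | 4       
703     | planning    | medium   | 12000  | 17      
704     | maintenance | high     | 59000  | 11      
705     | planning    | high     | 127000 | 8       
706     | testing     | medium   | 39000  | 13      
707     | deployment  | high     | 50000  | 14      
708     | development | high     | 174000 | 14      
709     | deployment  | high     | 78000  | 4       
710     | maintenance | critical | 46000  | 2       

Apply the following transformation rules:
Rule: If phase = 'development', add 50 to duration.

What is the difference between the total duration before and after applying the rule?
50

Step 1: Original sum of duration = 90
Step 2: 1 records have phase = 'development'
Step 3: Each affected record changes by 50
Step 4: Total change = 1 × 50 = 50
Step 5: New sum = 90 + 50 = 140
Step 6: Difference = |140 - 90| = 50
        (Sum increased by 50)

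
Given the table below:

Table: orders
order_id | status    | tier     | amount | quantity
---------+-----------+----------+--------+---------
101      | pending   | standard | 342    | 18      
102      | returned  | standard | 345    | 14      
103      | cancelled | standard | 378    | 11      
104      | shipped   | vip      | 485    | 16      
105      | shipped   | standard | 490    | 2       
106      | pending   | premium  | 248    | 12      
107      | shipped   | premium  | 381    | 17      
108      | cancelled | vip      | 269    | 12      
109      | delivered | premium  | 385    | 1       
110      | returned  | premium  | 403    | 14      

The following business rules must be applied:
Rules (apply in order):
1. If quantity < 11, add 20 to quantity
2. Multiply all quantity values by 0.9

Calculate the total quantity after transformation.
141.3

Step 1: Apply Rule 1 - Add 20 to records with quantity < 11
  - 2 records affected: 3 + (2 × 20) = 43
  - Unaffected records: 114
  - Sum after Rule 1: 157
Step 2: Apply Rule 2 - Multiply all by 0.9
  - 157 × 0.9 = 141.3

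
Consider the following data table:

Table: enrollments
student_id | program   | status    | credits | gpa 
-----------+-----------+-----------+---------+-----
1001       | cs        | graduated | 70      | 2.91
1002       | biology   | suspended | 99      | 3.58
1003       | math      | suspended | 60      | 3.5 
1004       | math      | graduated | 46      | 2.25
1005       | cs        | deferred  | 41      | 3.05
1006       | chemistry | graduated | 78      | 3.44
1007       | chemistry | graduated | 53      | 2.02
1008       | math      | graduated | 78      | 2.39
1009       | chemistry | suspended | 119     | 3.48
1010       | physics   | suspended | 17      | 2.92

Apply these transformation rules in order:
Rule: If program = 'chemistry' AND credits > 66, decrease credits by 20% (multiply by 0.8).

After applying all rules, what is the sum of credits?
621.6

Step 1: Find records where program = 'chemistry' AND credits > 66
Step 2: 2 records match, summing to 197
Step 3: After multiplier: 197 × 0.8 = 157.6
Step 4: Unaffected records sum: 464
Step 5: Final sum = 157.6 + 464 = 621.6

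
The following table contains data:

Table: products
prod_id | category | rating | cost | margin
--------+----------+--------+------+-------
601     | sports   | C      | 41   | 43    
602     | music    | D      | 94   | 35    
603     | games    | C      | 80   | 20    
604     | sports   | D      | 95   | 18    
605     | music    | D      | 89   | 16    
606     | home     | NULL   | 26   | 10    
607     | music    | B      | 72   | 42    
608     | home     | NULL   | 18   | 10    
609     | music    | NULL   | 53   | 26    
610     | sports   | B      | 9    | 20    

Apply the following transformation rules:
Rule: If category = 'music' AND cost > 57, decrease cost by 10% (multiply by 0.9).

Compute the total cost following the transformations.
551.5

Step 1: Find records where category = 'music' AND cost > 57
Step 2: 3 records match, summing to 255
Step 3: After multiplier: 255 × 0.9 = 229.5
Step 4: Unaffected records sum: 322
Step 5: Final sum = 229.5 + 322 = 551.5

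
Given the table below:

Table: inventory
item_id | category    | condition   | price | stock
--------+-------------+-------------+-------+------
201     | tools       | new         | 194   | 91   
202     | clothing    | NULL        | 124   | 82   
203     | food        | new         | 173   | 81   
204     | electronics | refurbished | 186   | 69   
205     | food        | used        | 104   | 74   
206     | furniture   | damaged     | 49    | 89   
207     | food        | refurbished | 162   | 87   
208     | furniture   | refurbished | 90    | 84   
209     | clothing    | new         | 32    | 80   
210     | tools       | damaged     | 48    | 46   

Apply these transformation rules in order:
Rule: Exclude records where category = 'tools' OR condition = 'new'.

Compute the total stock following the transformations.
485

Step 1: Find records where category = 'tools' OR condition = 'new'
Step 2: 4 records match, summing to 298
Step 3: Original sum: 783
Step 4: Remaining sum = 783 - 298 = 485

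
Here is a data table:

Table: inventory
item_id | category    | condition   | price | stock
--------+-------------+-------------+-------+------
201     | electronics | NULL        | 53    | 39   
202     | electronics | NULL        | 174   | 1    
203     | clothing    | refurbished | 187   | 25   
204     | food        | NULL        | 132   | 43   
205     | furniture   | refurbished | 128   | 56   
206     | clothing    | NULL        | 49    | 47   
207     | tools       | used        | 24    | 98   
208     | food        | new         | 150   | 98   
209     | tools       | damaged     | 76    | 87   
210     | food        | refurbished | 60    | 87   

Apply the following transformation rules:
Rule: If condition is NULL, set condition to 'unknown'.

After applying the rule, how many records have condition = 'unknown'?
4

Step 1: Count records where condition IS NULL
Step 2: Found 4 records with NULL condition
Step 3: These records will have condition set to 'unknown'
Step 4: Records already having condition = 'unknown': 0
Step 5: Answer: 4 + 0 = 4 records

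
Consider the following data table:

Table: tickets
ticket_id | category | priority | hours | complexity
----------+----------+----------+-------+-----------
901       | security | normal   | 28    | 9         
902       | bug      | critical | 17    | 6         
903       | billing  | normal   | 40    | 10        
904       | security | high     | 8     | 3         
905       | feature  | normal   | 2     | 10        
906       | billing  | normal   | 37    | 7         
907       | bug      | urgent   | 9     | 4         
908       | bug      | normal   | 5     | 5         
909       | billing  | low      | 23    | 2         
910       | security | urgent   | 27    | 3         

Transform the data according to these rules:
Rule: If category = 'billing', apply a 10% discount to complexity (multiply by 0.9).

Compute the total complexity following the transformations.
57.1

Step 1: Records with category = 'billing' have total complexity = 19
Step 2: Apply multiplier: 19 × 0.9 = 17.1
Step 3: Other records total: 40
Step 4: Final sum = 17.1 + 40 = 57.1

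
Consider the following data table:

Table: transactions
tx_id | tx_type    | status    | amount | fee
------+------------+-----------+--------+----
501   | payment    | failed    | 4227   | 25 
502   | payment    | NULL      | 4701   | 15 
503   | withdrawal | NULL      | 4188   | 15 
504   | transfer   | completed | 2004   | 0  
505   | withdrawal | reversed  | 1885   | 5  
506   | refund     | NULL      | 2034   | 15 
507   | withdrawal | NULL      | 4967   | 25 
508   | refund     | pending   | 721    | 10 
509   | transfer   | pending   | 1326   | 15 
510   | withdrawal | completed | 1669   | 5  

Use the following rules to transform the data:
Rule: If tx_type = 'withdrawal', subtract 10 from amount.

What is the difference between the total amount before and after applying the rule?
40

Step 1: Original sum of amount = 27722
Step 2: 4 records have tx_type = 'withdrawal'
Step 3: Each affected record changes by -10
Step 4: Total change = 4 × -10 = -40
Step 5: New sum = 27722 + -40 = 27682
Step 6: Difference = |27682 - 27722| = 40
        (Sum decreased by 40)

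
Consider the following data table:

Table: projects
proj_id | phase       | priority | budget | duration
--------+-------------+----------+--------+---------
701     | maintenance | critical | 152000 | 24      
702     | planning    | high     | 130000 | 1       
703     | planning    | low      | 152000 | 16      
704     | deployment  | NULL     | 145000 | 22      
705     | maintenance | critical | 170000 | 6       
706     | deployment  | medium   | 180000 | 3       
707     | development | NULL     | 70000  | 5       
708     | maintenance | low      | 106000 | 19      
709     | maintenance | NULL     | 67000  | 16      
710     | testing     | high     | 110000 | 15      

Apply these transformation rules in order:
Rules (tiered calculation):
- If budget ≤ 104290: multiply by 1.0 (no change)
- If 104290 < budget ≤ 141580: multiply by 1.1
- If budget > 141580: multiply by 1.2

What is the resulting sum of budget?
1476400.0

Step 1: Tier 1 (budget ≤ 104290): 2 records, sum = 137000 × 1.0 = 137000.0
Step 2: Tier 2 (104290 < budget ≤ 141580): 3 records, sum = 346000 × 1.1 = 380600.0
Step 3: Tier 3 (budget > 141580): 5 records, sum = 799000 × 1.2 = 958800.0
Step 4: Final sum = 137000.0 + 380600.0 + 958800.0 = 1476400.0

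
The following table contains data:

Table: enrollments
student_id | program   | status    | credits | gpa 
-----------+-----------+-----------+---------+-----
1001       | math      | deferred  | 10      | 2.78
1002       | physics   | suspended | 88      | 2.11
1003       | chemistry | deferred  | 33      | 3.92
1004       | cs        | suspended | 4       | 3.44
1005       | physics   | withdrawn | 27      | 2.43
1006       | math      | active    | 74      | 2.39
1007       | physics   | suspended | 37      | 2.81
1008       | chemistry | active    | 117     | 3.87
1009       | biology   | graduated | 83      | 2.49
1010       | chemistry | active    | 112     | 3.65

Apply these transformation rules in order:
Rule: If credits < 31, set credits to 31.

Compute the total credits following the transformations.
637

Step 1: 3 records have credits < 31
Step 2: These records originally summed to 41
Step 3: After setting to minimum: 3 × 31 = 93
Step 4: Unaffected records sum: 544
Step 5: Final sum = 93 + 544 = 637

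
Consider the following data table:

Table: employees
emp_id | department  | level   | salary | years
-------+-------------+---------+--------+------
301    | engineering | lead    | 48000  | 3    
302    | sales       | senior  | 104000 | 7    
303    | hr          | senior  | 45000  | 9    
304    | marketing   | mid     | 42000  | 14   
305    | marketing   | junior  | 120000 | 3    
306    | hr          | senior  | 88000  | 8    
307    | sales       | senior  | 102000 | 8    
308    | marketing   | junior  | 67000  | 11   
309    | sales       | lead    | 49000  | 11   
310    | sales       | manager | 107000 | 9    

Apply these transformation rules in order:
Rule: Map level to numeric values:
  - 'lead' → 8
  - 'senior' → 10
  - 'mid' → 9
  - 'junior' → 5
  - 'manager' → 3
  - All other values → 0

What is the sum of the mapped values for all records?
78

Step 1: Apply mapping to each record
Step 2: Count by status:
  'lead': 2 records × 8 = 16
  'senior': 4 records × 10 = 40
  'mid': 1 records × 9 = 9
  'junior': 2 records × 5 = 10
  'manager': 1 records × 3 = 3
Step 3: Sum all mapped values = 78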